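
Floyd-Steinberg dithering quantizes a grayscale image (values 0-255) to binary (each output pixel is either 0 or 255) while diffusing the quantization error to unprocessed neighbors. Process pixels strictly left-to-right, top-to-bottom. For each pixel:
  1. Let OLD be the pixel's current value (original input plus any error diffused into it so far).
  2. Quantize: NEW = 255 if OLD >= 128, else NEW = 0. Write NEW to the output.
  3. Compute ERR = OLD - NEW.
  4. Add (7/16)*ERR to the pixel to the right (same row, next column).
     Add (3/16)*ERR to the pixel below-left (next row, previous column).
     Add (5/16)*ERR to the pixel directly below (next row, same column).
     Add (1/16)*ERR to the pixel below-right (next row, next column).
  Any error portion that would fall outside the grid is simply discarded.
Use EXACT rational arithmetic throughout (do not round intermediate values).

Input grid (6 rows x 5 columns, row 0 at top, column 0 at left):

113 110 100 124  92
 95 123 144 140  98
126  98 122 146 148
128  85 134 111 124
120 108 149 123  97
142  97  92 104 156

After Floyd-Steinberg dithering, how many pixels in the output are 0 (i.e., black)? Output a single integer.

(0,0): OLD=113 → NEW=0, ERR=113
(0,1): OLD=2551/16 → NEW=255, ERR=-1529/16
(0,2): OLD=14897/256 → NEW=0, ERR=14897/256
(0,3): OLD=612183/4096 → NEW=255, ERR=-432297/4096
(0,4): OLD=3003233/65536 → NEW=0, ERR=3003233/65536
(1,0): OLD=28773/256 → NEW=0, ERR=28773/256
(1,1): OLD=328259/2048 → NEW=255, ERR=-193981/2048
(1,2): OLD=6224895/65536 → NEW=0, ERR=6224895/65536
(1,3): OLD=42153619/262144 → NEW=255, ERR=-24693101/262144
(1,4): OLD=270587737/4194304 → NEW=0, ERR=270587737/4194304
(2,0): OLD=4697745/32768 → NEW=255, ERR=-3658095/32768
(2,1): OLD=46550731/1048576 → NEW=0, ERR=46550731/1048576
(2,2): OLD=2475031585/16777216 → NEW=255, ERR=-1803158495/16777216
(2,3): OLD=23508300755/268435456 → NEW=0, ERR=23508300755/268435456
(2,4): OLD=861515605509/4294967296 → NEW=255, ERR=-233701054971/4294967296
(3,0): OLD=1701840641/16777216 → NEW=0, ERR=1701840641/16777216
(3,1): OLD=15585768301/134217728 → NEW=0, ERR=15585768301/134217728
(3,2): OLD=731915583679/4294967296 → NEW=255, ERR=-363301076801/4294967296
(3,3): OLD=725338337607/8589934592 → NEW=0, ERR=725338337607/8589934592
(3,4): OLD=20535053668227/137438953472 → NEW=255, ERR=-14511879467133/137438953472
(4,0): OLD=372528968303/2147483648 → NEW=255, ERR=-175079361937/2147483648
(4,1): OLD=6810083322223/68719476736 → NEW=0, ERR=6810083322223/68719476736
(4,2): OLD=207821763122785/1099511627776 → NEW=255, ERR=-72553701960095/1099511627776
(4,3): OLD=1678889322938735/17592186044416 → NEW=0, ERR=1678889322938735/17592186044416
(4,4): OLD=31253188057958793/281474976710656 → NEW=0, ERR=31253188057958793/281474976710656
(5,0): OLD=148548203200941/1099511627776 → NEW=255, ERR=-131827261881939/1099511627776
(5,1): OLD=510578069860295/8796093022208 → NEW=0, ERR=510578069860295/8796093022208
(5,2): OLD=34019543977922175/281474976710656 → NEW=0, ERR=34019543977922175/281474976710656
(5,3): OLD=229002032849794417/1125899906842624 → NEW=255, ERR=-58102443395074703/1125899906842624
(5,4): OLD=3136041741540921483/18014398509481984 → NEW=255, ERR=-1457629878376984437/18014398509481984
Output grid:
  Row 0: .#.#.  (3 black, running=3)
  Row 1: .#.#.  (3 black, running=6)
  Row 2: #.#.#  (2 black, running=8)
  Row 3: ..#.#  (3 black, running=11)
  Row 4: #.#..  (3 black, running=14)
  Row 5: #..##  (2 black, running=16)

Answer: 16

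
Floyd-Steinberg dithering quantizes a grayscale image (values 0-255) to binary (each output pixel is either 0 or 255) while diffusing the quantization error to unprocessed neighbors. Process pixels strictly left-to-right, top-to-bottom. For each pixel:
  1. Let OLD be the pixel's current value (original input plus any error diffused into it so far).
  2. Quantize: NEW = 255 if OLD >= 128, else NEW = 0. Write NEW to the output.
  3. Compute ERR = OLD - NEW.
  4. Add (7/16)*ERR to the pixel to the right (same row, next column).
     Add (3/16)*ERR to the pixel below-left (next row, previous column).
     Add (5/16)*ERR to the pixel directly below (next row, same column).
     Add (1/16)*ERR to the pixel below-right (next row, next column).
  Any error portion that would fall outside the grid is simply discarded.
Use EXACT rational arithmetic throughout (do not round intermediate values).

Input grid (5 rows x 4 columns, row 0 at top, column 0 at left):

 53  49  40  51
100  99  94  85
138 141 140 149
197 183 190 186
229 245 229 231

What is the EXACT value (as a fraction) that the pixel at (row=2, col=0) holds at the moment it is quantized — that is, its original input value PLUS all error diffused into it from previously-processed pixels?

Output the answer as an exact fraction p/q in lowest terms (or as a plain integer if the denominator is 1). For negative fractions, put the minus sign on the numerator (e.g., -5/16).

(0,0): OLD=53 → NEW=0, ERR=53
(0,1): OLD=1155/16 → NEW=0, ERR=1155/16
(0,2): OLD=18325/256 → NEW=0, ERR=18325/256
(0,3): OLD=337171/4096 → NEW=0, ERR=337171/4096
(1,0): OLD=33305/256 → NEW=255, ERR=-31975/256
(1,1): OLD=171311/2048 → NEW=0, ERR=171311/2048
(1,2): OLD=11331931/65536 → NEW=255, ERR=-5379749/65536
(1,3): OLD=83135597/1048576 → NEW=0, ERR=83135597/1048576
(2,0): OLD=3756917/32768 → NEW=0, ERR=3756917/32768
Target (2,0): original=138, with diffused error = 3756917/32768

Answer: 3756917/32768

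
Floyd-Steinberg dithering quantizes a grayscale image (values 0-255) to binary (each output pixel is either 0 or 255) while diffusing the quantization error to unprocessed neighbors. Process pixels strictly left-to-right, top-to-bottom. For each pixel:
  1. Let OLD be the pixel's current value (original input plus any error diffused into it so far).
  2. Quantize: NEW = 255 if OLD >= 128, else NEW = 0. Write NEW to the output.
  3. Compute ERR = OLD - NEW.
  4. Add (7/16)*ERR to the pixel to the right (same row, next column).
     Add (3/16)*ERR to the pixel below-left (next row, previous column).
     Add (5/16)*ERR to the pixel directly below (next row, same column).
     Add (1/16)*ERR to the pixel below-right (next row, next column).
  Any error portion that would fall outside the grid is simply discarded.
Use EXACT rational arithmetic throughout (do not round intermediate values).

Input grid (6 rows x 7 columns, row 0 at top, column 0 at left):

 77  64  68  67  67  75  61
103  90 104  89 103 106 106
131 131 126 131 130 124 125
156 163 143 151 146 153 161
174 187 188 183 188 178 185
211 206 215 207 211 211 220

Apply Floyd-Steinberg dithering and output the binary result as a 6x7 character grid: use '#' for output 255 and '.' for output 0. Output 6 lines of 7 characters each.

(0,0): OLD=77 → NEW=0, ERR=77
(0,1): OLD=1563/16 → NEW=0, ERR=1563/16
(0,2): OLD=28349/256 → NEW=0, ERR=28349/256
(0,3): OLD=472875/4096 → NEW=0, ERR=472875/4096
(0,4): OLD=7701037/65536 → NEW=0, ERR=7701037/65536
(0,5): OLD=132550459/1048576 → NEW=0, ERR=132550459/1048576
(0,6): OLD=1951263389/16777216 → NEW=0, ERR=1951263389/16777216
(1,0): OLD=37217/256 → NEW=255, ERR=-28063/256
(1,1): OLD=200999/2048 → NEW=0, ERR=200999/2048
(1,2): OLD=13716403/65536 → NEW=255, ERR=-2995277/65536
(1,3): OLD=35136695/262144 → NEW=255, ERR=-31710025/262144
(1,4): OLD=1974962885/16777216 → NEW=0, ERR=1974962885/16777216
(1,5): OLD=30354095445/134217728 → NEW=255, ERR=-3871425195/134217728
(1,6): OLD=295550284635/2147483648 → NEW=255, ERR=-252058045605/2147483648
(2,0): OLD=3773085/32768 → NEW=0, ERR=3773085/32768
(2,1): OLD=206176527/1048576 → NEW=255, ERR=-61210353/1048576
(2,2): OLD=1168225773/16777216 → NEW=0, ERR=1168225773/16777216
(2,3): OLD=19176757445/134217728 → NEW=255, ERR=-15048763195/134217728
(2,4): OLD=112490119445/1073741824 → NEW=0, ERR=112490119445/1073741824
(2,5): OLD=5022376326727/34359738368 → NEW=255, ERR=-3739356957113/34359738368
(2,6): OLD=21388249537889/549755813888 → NEW=0, ERR=21388249537889/549755813888
(3,0): OLD=3037308237/16777216 → NEW=255, ERR=-1240881843/16777216
(3,1): OLD=17804237513/134217728 → NEW=255, ERR=-16421283127/134217728
(3,2): OLD=92944497963/1073741824 → NEW=0, ERR=92944497963/1073741824
(3,3): OLD=763764503133/4294967296 → NEW=255, ERR=-331452157347/4294967296
(3,4): OLD=64630892878157/549755813888 → NEW=0, ERR=64630892878157/549755813888
(3,5): OLD=810414807872695/4398046511104 → NEW=255, ERR=-311087052458825/4398046511104
(3,6): OLD=9528650736397225/70368744177664 → NEW=255, ERR=-8415379028907095/70368744177664
(4,0): OLD=274763031651/2147483648 → NEW=0, ERR=274763031651/2147483648
(4,1): OLD=7433743758087/34359738368 → NEW=255, ERR=-1327989525753/34359738368
(4,2): OLD=96770585747913/549755813888 → NEW=255, ERR=-43417146793527/549755813888
(4,3): OLD=667557938199411/4398046511104 → NEW=255, ERR=-453943922132109/4398046511104
(4,4): OLD=5682141999551273/35184372088832 → NEW=255, ERR=-3289872883100887/35184372088832
(4,5): OLD=112491616059551465/1125899906842624 → NEW=0, ERR=112491616059551465/1125899906842624
(4,6): OLD=3367236428929000495/18014398509481984 → NEW=255, ERR=-1226435190988905425/18014398509481984
(5,0): OLD=133995550685189/549755813888 → NEW=255, ERR=-6192181856251/549755813888
(5,1): OLD=801249311621463/4398046511104 → NEW=255, ERR=-320252548710057/4398046511104
(5,2): OLD=4809505929896785/35184372088832 → NEW=255, ERR=-4162508952755375/35184372088832
(5,3): OLD=28293502379775605/281474976710656 → NEW=0, ERR=28293502379775605/281474976710656
(5,4): OLD=4288141694951108135/18014398509481984 → NEW=255, ERR=-305529924966797785/18014398509481984
(5,5): OLD=31156754344446670135/144115188075855872 → NEW=255, ERR=-5592618614896577225/144115188075855872
(5,6): OLD=433478650938802999385/2305843009213693952 → NEW=255, ERR=-154511316410688958375/2305843009213693952
Row 0: .......
Row 1: #.##.##
Row 2: .#.#.#.
Row 3: ##.#.##
Row 4: .####.#
Row 5: ###.###

Answer: .......
#.##.##
.#.#.#.
##.#.##
.####.#
###.###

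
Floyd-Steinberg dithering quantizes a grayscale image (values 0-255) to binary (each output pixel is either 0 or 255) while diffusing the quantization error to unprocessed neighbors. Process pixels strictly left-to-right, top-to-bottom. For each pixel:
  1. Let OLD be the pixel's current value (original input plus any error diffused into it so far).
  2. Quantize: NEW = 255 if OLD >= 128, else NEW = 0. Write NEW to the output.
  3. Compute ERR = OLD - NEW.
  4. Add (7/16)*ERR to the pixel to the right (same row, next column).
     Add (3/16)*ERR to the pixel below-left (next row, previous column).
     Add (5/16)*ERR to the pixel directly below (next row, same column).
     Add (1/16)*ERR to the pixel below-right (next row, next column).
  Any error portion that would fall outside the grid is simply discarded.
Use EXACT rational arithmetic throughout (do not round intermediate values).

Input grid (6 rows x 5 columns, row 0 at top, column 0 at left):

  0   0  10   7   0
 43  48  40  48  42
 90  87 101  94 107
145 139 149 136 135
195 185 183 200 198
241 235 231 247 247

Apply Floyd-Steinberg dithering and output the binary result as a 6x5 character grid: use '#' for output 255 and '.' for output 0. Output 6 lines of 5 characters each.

(0,0): OLD=0 → NEW=0, ERR=0
(0,1): OLD=0 → NEW=0, ERR=0
(0,2): OLD=10 → NEW=0, ERR=10
(0,3): OLD=91/8 → NEW=0, ERR=91/8
(0,4): OLD=637/128 → NEW=0, ERR=637/128
(1,0): OLD=43 → NEW=0, ERR=43
(1,1): OLD=1099/16 → NEW=0, ERR=1099/16
(1,2): OLD=19279/256 → NEW=0, ERR=19279/256
(1,3): OLD=352503/4096 → NEW=0, ERR=352503/4096
(1,4): OLD=5368545/65536 → NEW=0, ERR=5368545/65536
(2,0): OLD=29777/256 → NEW=0, ERR=29777/256
(2,1): OLD=180389/1024 → NEW=255, ERR=-80731/1024
(2,2): OLD=7239841/65536 → NEW=0, ERR=7239841/65536
(2,3): OLD=99243165/524288 → NEW=255, ERR=-34450275/524288
(2,4): OLD=916291315/8388608 → NEW=0, ERR=916291315/8388608
(3,0): OLD=2729027/16384 → NEW=255, ERR=-1448893/16384
(3,1): OLD=108691575/1048576 → NEW=0, ERR=108691575/1048576
(3,2): OLD=3550463295/16777216 → NEW=255, ERR=-727726785/16777216
(3,3): OLD=33252237707/268435456 → NEW=0, ERR=33252237707/268435456
(3,4): OLD=941554318509/4294967296 → NEW=255, ERR=-153662341971/4294967296
(4,0): OLD=3133986085/16777216 → NEW=255, ERR=-1144203995/16777216
(4,1): OLD=2917475663/16777216 → NEW=255, ERR=-1360714417/16777216
(4,2): OLD=702942613985/4294967296 → NEW=255, ERR=-392274046495/4294967296
(4,3): OLD=6505435477711/34359738368 → NEW=255, ERR=-2256297806129/34359738368
(4,4): OLD=91167359254577/549755813888 → NEW=255, ERR=-49020373286863/549755813888
(5,0): OLD=27444890835/134217728 → NEW=255, ERR=-6780629805/134217728
(5,1): OLD=11418763140675/68719476736 → NEW=255, ERR=-6104703427005/68719476736
(5,2): OLD=160761065218815/1099511627776 → NEW=255, ERR=-119614399864065/1099511627776
(5,3): OLD=2752417109317759/17592186044416 → NEW=255, ERR=-1733590332008321/17592186044416
(5,4): OLD=48390702720837657/281474976710656 → NEW=255, ERR=-23385416340379623/281474976710656
Row 0: .....
Row 1: .....
Row 2: .#.#.
Row 3: #.#.#
Row 4: #####
Row 5: #####

Answer: .....
.....
.#.#.
#.#.#
#####
#####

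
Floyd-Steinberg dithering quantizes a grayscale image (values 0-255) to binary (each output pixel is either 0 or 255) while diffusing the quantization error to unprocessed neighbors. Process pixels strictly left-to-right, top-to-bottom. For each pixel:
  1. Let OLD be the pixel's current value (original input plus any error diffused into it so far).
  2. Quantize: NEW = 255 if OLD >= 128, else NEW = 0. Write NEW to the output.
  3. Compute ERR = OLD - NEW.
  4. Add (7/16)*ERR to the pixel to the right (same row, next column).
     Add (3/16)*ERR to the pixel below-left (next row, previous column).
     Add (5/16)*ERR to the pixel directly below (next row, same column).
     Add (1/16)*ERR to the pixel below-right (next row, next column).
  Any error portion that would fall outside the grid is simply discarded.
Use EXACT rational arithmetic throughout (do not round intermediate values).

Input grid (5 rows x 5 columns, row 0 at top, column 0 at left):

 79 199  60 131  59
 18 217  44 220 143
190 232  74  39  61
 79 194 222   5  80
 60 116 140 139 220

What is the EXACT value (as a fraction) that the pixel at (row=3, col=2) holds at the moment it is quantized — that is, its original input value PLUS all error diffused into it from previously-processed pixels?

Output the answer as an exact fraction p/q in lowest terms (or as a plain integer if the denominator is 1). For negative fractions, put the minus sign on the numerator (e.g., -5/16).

(0,0): OLD=79 → NEW=0, ERR=79
(0,1): OLD=3737/16 → NEW=255, ERR=-343/16
(0,2): OLD=12959/256 → NEW=0, ERR=12959/256
(0,3): OLD=627289/4096 → NEW=255, ERR=-417191/4096
(0,4): OLD=946287/65536 → NEW=0, ERR=946287/65536
(1,0): OLD=9899/256 → NEW=0, ERR=9899/256
(1,1): OLD=494893/2048 → NEW=255, ERR=-27347/2048
(1,2): OLD=2198065/65536 → NEW=0, ERR=2198065/65536
(1,3): OLD=54713565/262144 → NEW=255, ERR=-12133155/262144
(1,4): OLD=507078903/4194304 → NEW=0, ERR=507078903/4194304
(2,0): OLD=6539839/32768 → NEW=255, ERR=-1816001/32768
(2,1): OLD=222598437/1048576 → NEW=255, ERR=-44788443/1048576
(2,2): OLD=944240559/16777216 → NEW=0, ERR=944240559/16777216
(2,3): OLD=19843708573/268435456 → NEW=0, ERR=19843708573/268435456
(2,4): OLD=550739863307/4294967296 → NEW=255, ERR=-544476797173/4294967296
(3,0): OLD=900474575/16777216 → NEW=0, ERR=900474575/16777216
(3,1): OLD=28349827107/134217728 → NEW=255, ERR=-5875693533/134217728
(3,2): OLD=994827559281/4294967296 → NEW=255, ERR=-100389101199/4294967296
Target (3,2): original=222, with diffused error = 994827559281/4294967296

Answer: 994827559281/4294967296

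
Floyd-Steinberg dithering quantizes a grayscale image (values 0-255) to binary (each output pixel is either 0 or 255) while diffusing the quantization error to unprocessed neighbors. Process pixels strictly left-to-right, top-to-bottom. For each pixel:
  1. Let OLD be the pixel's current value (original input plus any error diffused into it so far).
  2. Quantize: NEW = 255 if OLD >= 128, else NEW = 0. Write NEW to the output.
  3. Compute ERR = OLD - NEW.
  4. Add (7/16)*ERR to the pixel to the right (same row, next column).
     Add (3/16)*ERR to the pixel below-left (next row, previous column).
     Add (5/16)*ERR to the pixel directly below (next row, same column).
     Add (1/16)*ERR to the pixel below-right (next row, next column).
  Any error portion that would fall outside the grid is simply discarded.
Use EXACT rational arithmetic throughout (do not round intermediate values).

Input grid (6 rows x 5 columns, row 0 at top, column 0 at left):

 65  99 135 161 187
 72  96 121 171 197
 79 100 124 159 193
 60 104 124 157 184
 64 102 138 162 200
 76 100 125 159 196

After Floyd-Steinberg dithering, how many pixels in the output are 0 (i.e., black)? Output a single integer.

(0,0): OLD=65 → NEW=0, ERR=65
(0,1): OLD=2039/16 → NEW=0, ERR=2039/16
(0,2): OLD=48833/256 → NEW=255, ERR=-16447/256
(0,3): OLD=544327/4096 → NEW=255, ERR=-500153/4096
(0,4): OLD=8754161/65536 → NEW=255, ERR=-7957519/65536
(1,0): OLD=29749/256 → NEW=0, ERR=29749/256
(1,1): OLD=365939/2048 → NEW=255, ERR=-156301/2048
(1,2): OLD=3447407/65536 → NEW=0, ERR=3447407/65536
(1,3): OLD=33835779/262144 → NEW=255, ERR=-33010941/262144
(1,4): OLD=404041129/4194304 → NEW=0, ERR=404041129/4194304
(2,0): OLD=3309729/32768 → NEW=0, ERR=3309729/32768
(2,1): OLD=144143611/1048576 → NEW=255, ERR=-123243269/1048576
(2,2): OLD=1017307057/16777216 → NEW=0, ERR=1017307057/16777216
(2,3): OLD=44969915523/268435456 → NEW=255, ERR=-23481125757/268435456
(2,4): OLD=760050765525/4294967296 → NEW=255, ERR=-335165894955/4294967296
(3,0): OLD=1166459793/16777216 → NEW=0, ERR=1166459793/16777216
(3,1): OLD=15484773437/134217728 → NEW=0, ERR=15484773437/134217728
(3,2): OLD=728753683247/4294967296 → NEW=255, ERR=-366462977233/4294967296
(3,3): OLD=700019983511/8589934592 → NEW=0, ERR=700019983511/8589934592
(3,4): OLD=26085852349651/137438953472 → NEW=255, ERR=-8961080785709/137438953472
(4,0): OLD=230551665503/2147483648 → NEW=0, ERR=230551665503/2147483648
(4,1): OLD=11913898469343/68719476736 → NEW=255, ERR=-5609568098337/68719476736
(4,2): OLD=107877273370097/1099511627776 → NEW=0, ERR=107877273370097/1099511627776
(4,3): OLD=3744207381204447/17592186044416 → NEW=255, ERR=-741800060121633/17592186044416
(4,4): OLD=46800944144656537/281474976710656 → NEW=255, ERR=-24975174916560743/281474976710656
(5,0): OLD=103622445896445/1099511627776 → NEW=0, ERR=103622445896445/1099511627776
(5,1): OLD=1238742275348791/8796093022208 → NEW=255, ERR=-1004261445314249/8796093022208
(5,2): OLD=26093444110501103/281474976710656 → NEW=0, ERR=26093444110501103/281474976710656
(5,3): OLD=198018375487187137/1125899906842624 → NEW=255, ERR=-89086100757681983/1125899906842624
(5,4): OLD=2360240700375695611/18014398509481984 → NEW=255, ERR=-2233430919542210309/18014398509481984
Output grid:
  Row 0: ..###  (2 black, running=2)
  Row 1: .#.#.  (3 black, running=5)
  Row 2: .#.##  (2 black, running=7)
  Row 3: ..#.#  (3 black, running=10)
  Row 4: .#.##  (2 black, running=12)
  Row 5: .#.##  (2 black, running=14)

Answer: 14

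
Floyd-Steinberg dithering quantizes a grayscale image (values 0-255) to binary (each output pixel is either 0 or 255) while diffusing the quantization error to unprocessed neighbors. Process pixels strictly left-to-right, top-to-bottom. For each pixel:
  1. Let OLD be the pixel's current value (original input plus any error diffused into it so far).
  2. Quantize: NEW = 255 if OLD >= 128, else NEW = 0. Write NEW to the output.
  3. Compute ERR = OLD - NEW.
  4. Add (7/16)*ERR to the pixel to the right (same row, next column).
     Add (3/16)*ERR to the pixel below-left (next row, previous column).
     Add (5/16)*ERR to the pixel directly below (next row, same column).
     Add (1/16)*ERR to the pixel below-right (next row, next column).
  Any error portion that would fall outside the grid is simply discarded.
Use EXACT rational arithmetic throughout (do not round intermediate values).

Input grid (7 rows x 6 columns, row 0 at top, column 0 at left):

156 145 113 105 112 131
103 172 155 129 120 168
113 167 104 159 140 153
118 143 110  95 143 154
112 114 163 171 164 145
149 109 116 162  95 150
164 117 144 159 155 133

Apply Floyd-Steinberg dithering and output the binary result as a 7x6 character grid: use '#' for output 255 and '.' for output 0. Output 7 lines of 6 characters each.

(0,0): OLD=156 → NEW=255, ERR=-99
(0,1): OLD=1627/16 → NEW=0, ERR=1627/16
(0,2): OLD=40317/256 → NEW=255, ERR=-24963/256
(0,3): OLD=255339/4096 → NEW=0, ERR=255339/4096
(0,4): OLD=9127405/65536 → NEW=255, ERR=-7584275/65536
(0,5): OLD=84273531/1048576 → NEW=0, ERR=84273531/1048576
(1,0): OLD=23329/256 → NEW=0, ERR=23329/256
(1,1): OLD=448871/2048 → NEW=255, ERR=-73369/2048
(1,2): OLD=8316403/65536 → NEW=0, ERR=8316403/65536
(1,3): OLD=46191223/262144 → NEW=255, ERR=-20655497/262144
(1,4): OLD=1146357381/16777216 → NEW=0, ERR=1146357381/16777216
(1,5): OLD=57921966355/268435456 → NEW=255, ERR=-10529074925/268435456
(2,0): OLD=4415837/32768 → NEW=255, ERR=-3940003/32768
(2,1): OLD=139134543/1048576 → NEW=255, ERR=-128252337/1048576
(2,2): OLD=1226945453/16777216 → NEW=0, ERR=1226945453/16777216
(2,3): OLD=25114083973/134217728 → NEW=255, ERR=-9111436667/134217728
(2,4): OLD=512705444879/4294967296 → NEW=0, ERR=512705444879/4294967296
(2,5): OLD=13554159550297/68719476736 → NEW=255, ERR=-3969307017383/68719476736
(3,0): OLD=964553997/16777216 → NEW=0, ERR=964553997/16777216
(3,1): OLD=18270758025/134217728 → NEW=255, ERR=-15954762615/134217728
(3,2): OLD=64933535979/1073741824 → NEW=0, ERR=64933535979/1073741824
(3,3): OLD=8740873801217/68719476736 → NEW=0, ERR=8740873801217/68719476736
(3,4): OLD=121429869172577/549755813888 → NEW=255, ERR=-18757863368863/549755813888
(3,5): OLD=1130147298087183/8796093022208 → NEW=255, ERR=-1112856422575857/8796093022208
(4,0): OLD=231236040611/2147483648 → NEW=0, ERR=231236040611/2147483648
(4,1): OLD=4772345576519/34359738368 → NEW=255, ERR=-3989387707321/34359738368
(4,2): OLD=162201481883045/1099511627776 → NEW=255, ERR=-118173983199835/1099511627776
(4,3): OLD=2834260595922969/17592186044416 → NEW=255, ERR=-1651746845403111/17592186044416
(4,4): OLD=27158935281364137/281474976710656 → NEW=0, ERR=27158935281364137/281474976710656
(4,5): OLD=655473439281275903/4503599627370496 → NEW=255, ERR=-492944465698200577/4503599627370496
(5,0): OLD=88444336396229/549755813888 → NEW=255, ERR=-51743396145211/549755813888
(5,1): OLD=318709602830357/17592186044416 → NEW=0, ERR=318709602830357/17592186044416
(5,2): OLD=9215169409952055/140737488355328 → NEW=0, ERR=9215169409952055/140737488355328
(5,3): OLD=777680029886034893/4503599627370496 → NEW=255, ERR=-370737875093441587/4503599627370496
(5,4): OLD=565167567617549453/9007199254740992 → NEW=0, ERR=565167567617549453/9007199254740992
(5,5): OLD=21513092456722873585/144115188075855872 → NEW=255, ERR=-15236280502620373775/144115188075855872
(6,0): OLD=38839081605804895/281474976710656 → NEW=255, ERR=-32937037455412385/281474976710656
(6,1): OLD=350657060074254195/4503599627370496 → NEW=0, ERR=350657060074254195/4503599627370496
(6,2): OLD=3318674025154494395/18014398509481984 → NEW=255, ERR=-1274997594763411525/18014398509481984
(6,3): OLD=34059436233088614639/288230376151711744 → NEW=0, ERR=34059436233088614639/288230376151711744
(6,4): OLD=928509290284970835855/4611686018427387904 → NEW=255, ERR=-247470644414013079665/4611686018427387904
(6,5): OLD=5932934250516315417993/73786976294838206464 → NEW=0, ERR=5932934250516315417993/73786976294838206464
Row 0: #.#.#.
Row 1: .#.#.#
Row 2: ##.#.#
Row 3: .#..##
Row 4: .###.#
Row 5: #..#.#
Row 6: #.#.#.

Answer: #.#.#.
.#.#.#
##.#.#
.#..##
.###.#
#..#.#
#.#.#.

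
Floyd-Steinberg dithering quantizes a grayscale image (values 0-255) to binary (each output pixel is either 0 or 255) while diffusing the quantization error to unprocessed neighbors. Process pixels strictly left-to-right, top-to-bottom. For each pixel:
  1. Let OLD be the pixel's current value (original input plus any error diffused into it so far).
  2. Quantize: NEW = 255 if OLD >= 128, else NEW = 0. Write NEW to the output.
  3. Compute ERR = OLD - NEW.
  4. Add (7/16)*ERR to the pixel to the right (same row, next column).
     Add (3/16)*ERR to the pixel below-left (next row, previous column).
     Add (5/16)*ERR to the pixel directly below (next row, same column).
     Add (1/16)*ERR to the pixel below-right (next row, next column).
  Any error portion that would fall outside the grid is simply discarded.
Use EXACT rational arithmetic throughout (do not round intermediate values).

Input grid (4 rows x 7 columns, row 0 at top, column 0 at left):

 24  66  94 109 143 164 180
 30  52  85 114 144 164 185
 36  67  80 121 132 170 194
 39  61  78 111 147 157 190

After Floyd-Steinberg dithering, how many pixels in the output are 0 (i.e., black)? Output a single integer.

Answer: 16

Derivation:
(0,0): OLD=24 → NEW=0, ERR=24
(0,1): OLD=153/2 → NEW=0, ERR=153/2
(0,2): OLD=4079/32 → NEW=0, ERR=4079/32
(0,3): OLD=84361/512 → NEW=255, ERR=-46199/512
(0,4): OLD=848063/8192 → NEW=0, ERR=848063/8192
(0,5): OLD=27432249/131072 → NEW=255, ERR=-5991111/131072
(0,6): OLD=335549583/2097152 → NEW=255, ERR=-199224177/2097152
(1,0): OLD=1659/32 → NEW=0, ERR=1659/32
(1,1): OLD=31741/256 → NEW=0, ERR=31741/256
(1,2): OLD=1367585/8192 → NEW=255, ERR=-721375/8192
(1,3): OLD=2446269/32768 → NEW=0, ERR=2446269/32768
(1,4): OLD=408530183/2097152 → NEW=255, ERR=-126243577/2097152
(1,5): OLD=1879682263/16777216 → NEW=0, ERR=1879682263/16777216
(1,6): OLD=54082505913/268435456 → NEW=255, ERR=-14368535367/268435456
(2,0): OLD=309039/4096 → NEW=0, ERR=309039/4096
(2,1): OLD=16447509/131072 → NEW=0, ERR=16447509/131072
(2,2): OLD=270801343/2097152 → NEW=255, ERR=-263972417/2097152
(2,3): OLD=1215841351/16777216 → NEW=0, ERR=1215841351/16777216
(2,4): OLD=22893081543/134217728 → NEW=255, ERR=-11332439097/134217728
(2,5): OLD=662600090045/4294967296 → NEW=255, ERR=-432616570435/4294967296
(2,6): OLD=9634978323707/68719476736 → NEW=255, ERR=-7888488243973/68719476736
(3,0): OLD=180577695/2097152 → NEW=0, ERR=180577695/2097152
(3,1): OLD=1996487827/16777216 → NEW=0, ERR=1996487827/16777216
(3,2): OLD=15053644441/134217728 → NEW=0, ERR=15053644441/134217728
(3,3): OLD=85372074519/536870912 → NEW=255, ERR=-51530008041/536870912
(3,4): OLD=4416298048927/68719476736 → NEW=0, ERR=4416298048927/68719476736
(3,5): OLD=69730206359469/549755813888 → NEW=0, ERR=69730206359469/549755813888
(3,6): OLD=1788454667961203/8796093022208 → NEW=255, ERR=-454549052701837/8796093022208
Output grid:
  Row 0: ...#.##  (4 black, running=4)
  Row 1: ..#.#.#  (4 black, running=8)
  Row 2: ..#.###  (3 black, running=11)
  Row 3: ...#..#  (5 black, running=16)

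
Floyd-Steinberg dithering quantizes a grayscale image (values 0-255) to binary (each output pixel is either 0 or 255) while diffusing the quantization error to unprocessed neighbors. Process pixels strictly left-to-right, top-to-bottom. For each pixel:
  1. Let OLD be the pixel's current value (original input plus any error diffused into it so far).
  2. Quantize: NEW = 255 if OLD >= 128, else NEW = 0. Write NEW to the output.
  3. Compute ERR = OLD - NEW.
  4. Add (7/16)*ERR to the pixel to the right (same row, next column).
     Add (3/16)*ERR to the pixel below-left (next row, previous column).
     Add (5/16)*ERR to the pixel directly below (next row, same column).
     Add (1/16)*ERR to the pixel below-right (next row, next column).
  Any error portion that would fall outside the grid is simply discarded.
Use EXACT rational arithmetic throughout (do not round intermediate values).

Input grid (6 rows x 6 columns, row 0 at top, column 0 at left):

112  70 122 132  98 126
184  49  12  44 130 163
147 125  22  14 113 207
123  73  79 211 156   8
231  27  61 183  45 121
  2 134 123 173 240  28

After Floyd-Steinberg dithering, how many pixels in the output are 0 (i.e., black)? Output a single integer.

(0,0): OLD=112 → NEW=0, ERR=112
(0,1): OLD=119 → NEW=0, ERR=119
(0,2): OLD=2785/16 → NEW=255, ERR=-1295/16
(0,3): OLD=24727/256 → NEW=0, ERR=24727/256
(0,4): OLD=574497/4096 → NEW=255, ERR=-469983/4096
(0,5): OLD=4967655/65536 → NEW=0, ERR=4967655/65536
(1,0): OLD=3861/16 → NEW=255, ERR=-219/16
(1,1): OLD=9219/128 → NEW=0, ERR=9219/128
(1,2): OLD=179263/4096 → NEW=0, ERR=179263/4096
(1,3): OLD=1093779/16384 → NEW=0, ERR=1093779/16384
(1,4): OLD=150575129/1048576 → NEW=255, ERR=-116811751/1048576
(1,5): OLD=2194100703/16777216 → NEW=255, ERR=-2084089377/16777216
(2,0): OLD=319953/2048 → NEW=255, ERR=-202287/2048
(2,1): OLD=7316747/65536 → NEW=0, ERR=7316747/65536
(2,2): OLD=106472417/1048576 → NEW=0, ERR=106472417/1048576
(2,3): OLD=512826649/8388608 → NEW=0, ERR=512826649/8388608
(2,4): OLD=23035601099/268435456 → NEW=0, ERR=23035601099/268435456
(2,5): OLD=853676479549/4294967296 → NEW=255, ERR=-241540180931/4294967296
(3,0): OLD=118559169/1048576 → NEW=0, ERR=118559169/1048576
(3,1): OLD=1427918509/8388608 → NEW=255, ERR=-711176531/8388608
(3,2): OLD=6179442519/67108864 → NEW=0, ERR=6179442519/67108864
(3,3): OLD=1257678495877/4294967296 → NEW=255, ERR=162461835397/4294967296
(3,4): OLD=6619133004005/34359738368 → NEW=255, ERR=-2142600279835/34359738368
(3,5): OLD=-17313205744309/549755813888 → NEW=0, ERR=-17313205744309/549755813888
(4,0): OLD=33613132335/134217728 → NEW=255, ERR=-612388305/134217728
(4,1): OLD=49053446627/2147483648 → NEW=0, ERR=49053446627/2147483648
(4,2): OLD=6979321062073/68719476736 → NEW=0, ERR=6979321062073/68719476736
(4,3): OLD=256534969609725/1099511627776 → NEW=255, ERR=-23840495473155/1099511627776
(4,4): OLD=219659854308813/17592186044416 → NEW=0, ERR=219659854308813/17592186044416
(4,5): OLD=31728966899786107/281474976710656 → NEW=0, ERR=31728966899786107/281474976710656
(5,0): OLD=166888752217/34359738368 → NEW=0, ERR=166888752217/34359738368
(5,1): OLD=178143972487401/1099511627776 → NEW=255, ERR=-102231492595479/1099511627776
(5,2): OLD=980078999257107/8796093022208 → NEW=0, ERR=980078999257107/8796093022208
(5,3): OLD=62954723077507713/281474976710656 → NEW=255, ERR=-8821395983709567/281474976710656
(5,4): OLD=140721332610735969/562949953421312 → NEW=255, ERR=-2830905511698591/562949953421312
(5,5): OLD=556704024886600725/9007199254740992 → NEW=0, ERR=556704024886600725/9007199254740992
Output grid:
  Row 0: ..#.#.  (4 black, running=4)
  Row 1: #...##  (3 black, running=7)
  Row 2: #....#  (4 black, running=11)
  Row 3: .#.##.  (3 black, running=14)
  Row 4: #..#..  (4 black, running=18)
  Row 5: .#.##.  (3 black, running=21)

Answer: 21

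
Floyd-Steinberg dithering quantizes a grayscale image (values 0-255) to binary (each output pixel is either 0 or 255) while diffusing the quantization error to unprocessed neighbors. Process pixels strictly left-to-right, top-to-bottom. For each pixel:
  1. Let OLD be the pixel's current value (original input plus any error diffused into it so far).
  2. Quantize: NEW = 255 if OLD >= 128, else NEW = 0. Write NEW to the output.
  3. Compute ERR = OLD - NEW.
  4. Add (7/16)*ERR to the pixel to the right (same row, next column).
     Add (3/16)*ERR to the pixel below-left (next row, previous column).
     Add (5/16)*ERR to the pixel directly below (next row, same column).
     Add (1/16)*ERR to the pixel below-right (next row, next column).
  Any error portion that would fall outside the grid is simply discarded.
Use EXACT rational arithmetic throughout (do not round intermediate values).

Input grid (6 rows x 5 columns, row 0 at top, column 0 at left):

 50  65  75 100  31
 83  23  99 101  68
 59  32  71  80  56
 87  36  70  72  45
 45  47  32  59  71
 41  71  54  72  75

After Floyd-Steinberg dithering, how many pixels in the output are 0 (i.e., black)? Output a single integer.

Answer: 24

Derivation:
(0,0): OLD=50 → NEW=0, ERR=50
(0,1): OLD=695/8 → NEW=0, ERR=695/8
(0,2): OLD=14465/128 → NEW=0, ERR=14465/128
(0,3): OLD=306055/2048 → NEW=255, ERR=-216185/2048
(0,4): OLD=-497487/32768 → NEW=0, ERR=-497487/32768
(1,0): OLD=14709/128 → NEW=0, ERR=14709/128
(1,1): OLD=127731/1024 → NEW=0, ERR=127731/1024
(1,2): OLD=5718831/32768 → NEW=255, ERR=-2637009/32768
(1,3): OLD=4852451/131072 → NEW=0, ERR=4852451/131072
(1,4): OLD=152787913/2097152 → NEW=0, ERR=152787913/2097152
(2,0): OLD=1938209/16384 → NEW=0, ERR=1938209/16384
(2,1): OLD=60203579/524288 → NEW=0, ERR=60203579/524288
(2,2): OLD=929683185/8388608 → NEW=0, ERR=929683185/8388608
(2,3): OLD=19956365507/134217728 → NEW=255, ERR=-14269155133/134217728
(2,4): OLD=74236040341/2147483648 → NEW=0, ERR=74236040341/2147483648
(3,0): OLD=1220533073/8388608 → NEW=255, ERR=-918561967/8388608
(3,1): OLD=3499801661/67108864 → NEW=0, ERR=3499801661/67108864
(3,2): OLD=246300384239/2147483648 → NEW=0, ERR=246300384239/2147483648
(3,3): OLD=439647307239/4294967296 → NEW=0, ERR=439647307239/4294967296
(3,4): OLD=6455655042947/68719476736 → NEW=0, ERR=6455655042947/68719476736
(4,0): OLD=22075308383/1073741824 → NEW=0, ERR=22075308383/1073741824
(4,1): OLD=2987679575583/34359738368 → NEW=0, ERR=2987679575583/34359738368
(4,2): OLD=70553407636785/549755813888 → NEW=255, ERR=-69634324904655/549755813888
(4,3): OLD=530892110006559/8796093022208 → NEW=0, ERR=530892110006559/8796093022208
(4,4): OLD=18740623355985753/140737488355328 → NEW=255, ERR=-17147436174622887/140737488355328
(5,0): OLD=35035076437437/549755813888 → NEW=0, ERR=35035076437437/549755813888
(5,1): OLD=455591044431799/4398046511104 → NEW=0, ERR=455591044431799/4398046511104
(5,2): OLD=10764875302229423/140737488355328 → NEW=0, ERR=10764875302229423/140737488355328
(5,3): OLD=52671596700502049/562949953421312 → NEW=0, ERR=52671596700502049/562949953421312
(5,4): OLD=735269492557050779/9007199254740992 → NEW=0, ERR=735269492557050779/9007199254740992
Output grid:
  Row 0: ...#.  (4 black, running=4)
  Row 1: ..#..  (4 black, running=8)
  Row 2: ...#.  (4 black, running=12)
  Row 3: #....  (4 black, running=16)
  Row 4: ..#.#  (3 black, running=19)
  Row 5: .....  (5 black, running=24)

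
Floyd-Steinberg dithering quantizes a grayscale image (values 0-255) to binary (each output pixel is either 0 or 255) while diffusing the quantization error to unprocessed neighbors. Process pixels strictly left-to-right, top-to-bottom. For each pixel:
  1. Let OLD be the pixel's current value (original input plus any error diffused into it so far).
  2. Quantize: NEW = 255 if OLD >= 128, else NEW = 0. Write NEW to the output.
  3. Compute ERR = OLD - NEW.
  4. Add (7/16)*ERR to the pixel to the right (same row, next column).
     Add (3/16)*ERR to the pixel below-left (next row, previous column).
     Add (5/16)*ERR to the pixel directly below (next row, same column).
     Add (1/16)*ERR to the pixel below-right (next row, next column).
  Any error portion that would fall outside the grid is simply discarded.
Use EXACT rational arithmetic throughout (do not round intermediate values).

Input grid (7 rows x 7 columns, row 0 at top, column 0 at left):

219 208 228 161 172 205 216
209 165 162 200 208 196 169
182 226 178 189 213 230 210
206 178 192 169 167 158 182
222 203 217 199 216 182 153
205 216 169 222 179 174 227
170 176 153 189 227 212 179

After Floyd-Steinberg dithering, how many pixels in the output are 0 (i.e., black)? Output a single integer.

(0,0): OLD=219 → NEW=255, ERR=-36
(0,1): OLD=769/4 → NEW=255, ERR=-251/4
(0,2): OLD=12835/64 → NEW=255, ERR=-3485/64
(0,3): OLD=140469/1024 → NEW=255, ERR=-120651/1024
(0,4): OLD=1973491/16384 → NEW=0, ERR=1973491/16384
(0,5): OLD=67553957/262144 → NEW=255, ERR=707237/262144
(0,6): OLD=910920323/4194304 → NEW=255, ERR=-158627197/4194304
(1,0): OLD=11903/64 → NEW=255, ERR=-4417/64
(1,1): OLD=52601/512 → NEW=0, ERR=52601/512
(1,2): OLD=2685613/16384 → NEW=255, ERR=-1492307/16384
(1,3): OLD=9339721/65536 → NEW=255, ERR=-7371959/65536
(1,4): OLD=795114715/4194304 → NEW=255, ERR=-274432805/4194304
(1,5): OLD=5659109387/33554432 → NEW=255, ERR=-2897270773/33554432
(1,6): OLD=64195727173/536870912 → NEW=0, ERR=64195727173/536870912
(2,0): OLD=1472067/8192 → NEW=255, ERR=-616893/8192
(2,1): OLD=53416529/262144 → NEW=255, ERR=-13430191/262144
(2,2): OLD=471658419/4194304 → NEW=0, ERR=471658419/4194304
(2,3): OLD=6210414171/33554432 → NEW=255, ERR=-2345965989/33554432
(2,4): OLD=37244087403/268435456 → NEW=255, ERR=-31206953877/268435456
(2,5): OLD=1464465722521/8589934592 → NEW=255, ERR=-725967598439/8589934592
(2,6): OLD=28174363895999/137438953472 → NEW=255, ERR=-6872569239361/137438953472
(3,0): OLD=725033171/4194304 → NEW=255, ERR=-344514349/4194304
(3,1): OLD=4779244055/33554432 → NEW=255, ERR=-3777136105/33554432
(3,2): OLD=43374318357/268435456 → NEW=255, ERR=-25076722923/268435456
(3,3): OLD=98259762547/1073741824 → NEW=0, ERR=98259762547/1073741824
(3,4): OLD=20683269223635/137438953472 → NEW=255, ERR=-14363663911725/137438953472
(3,5): OLD=76113475508457/1099511627776 → NEW=0, ERR=76113475508457/1099511627776
(3,6): OLD=3366745566468279/17592186044416 → NEW=255, ERR=-1119261874857801/17592186044416
(4,0): OLD=94073360189/536870912 → NEW=255, ERR=-42828722371/536870912
(4,1): OLD=947226602969/8589934592 → NEW=0, ERR=947226602969/8589934592
(4,2): OLD=33833850914775/137438953472 → NEW=255, ERR=-1213082220585/137438953472
(4,3): OLD=218035013234541/1099511627776 → NEW=255, ERR=-62340451848339/1099511627776
(4,4): OLD=1558970444779991/8796093022208 → NEW=255, ERR=-684033275883049/8796093022208
(4,5): OLD=42544723334379063/281474976710656 → NEW=255, ERR=-29231395726838217/281474976710656
(4,6): OLD=414375072641359281/4503599627370496 → NEW=0, ERR=414375072641359281/4503599627370496
(5,0): OLD=27590367480987/137438953472 → NEW=255, ERR=-7456565654373/137438953472
(5,1): OLD=241983896133705/1099511627776 → NEW=255, ERR=-38391568949175/1099511627776
(5,2): OLD=1295019409836847/8796093022208 → NEW=255, ERR=-947984310826193/8796093022208
(5,3): OLD=9992238537699659/70368744177664 → NEW=255, ERR=-7951791227604661/70368744177664
(5,4): OLD=370395511931411001/4503599627370496 → NEW=0, ERR=370395511931411001/4503599627370496
(5,5): OLD=6842589234322118633/36028797018963968 → NEW=255, ERR=-2344754005513693207/36028797018963968
(5,6): OLD=127276696986900358791/576460752303423488 → NEW=255, ERR=-19720794850472630649/576460752303423488
(6,0): OLD=2577234294528275/17592186044416 → NEW=255, ERR=-1908773146797805/17592186044416
(6,1): OLD=26464512088839919/281474976710656 → NEW=0, ERR=26464512088839919/281474976710656
(6,2): OLD=617375101495129709/4503599627370496 → NEW=255, ERR=-531042803484346771/4503599627370496
(6,3): OLD=3991415512297841587/36028797018963968 → NEW=0, ERR=3991415512297841587/36028797018963968
(6,4): OLD=20313342588892974609/72057594037927936 → NEW=255, ERR=1938656109221350929/72057594037927936
(6,5): OLD=1864587534464315382941/9223372036854775808 → NEW=255, ERR=-487372334933652448099/9223372036854775808
(6,6): OLD=20826210555567194864507/147573952589676412928 → NEW=255, ERR=-16805147354800290432133/147573952589676412928
Output grid:
  Row 0: ####.##  (1 black, running=1)
  Row 1: #.####.  (2 black, running=3)
  Row 2: ##.####  (1 black, running=4)
  Row 3: ###.#.#  (2 black, running=6)
  Row 4: #.####.  (2 black, running=8)
  Row 5: ####.##  (1 black, running=9)
  Row 6: #.#.###  (2 black, running=11)

Answer: 11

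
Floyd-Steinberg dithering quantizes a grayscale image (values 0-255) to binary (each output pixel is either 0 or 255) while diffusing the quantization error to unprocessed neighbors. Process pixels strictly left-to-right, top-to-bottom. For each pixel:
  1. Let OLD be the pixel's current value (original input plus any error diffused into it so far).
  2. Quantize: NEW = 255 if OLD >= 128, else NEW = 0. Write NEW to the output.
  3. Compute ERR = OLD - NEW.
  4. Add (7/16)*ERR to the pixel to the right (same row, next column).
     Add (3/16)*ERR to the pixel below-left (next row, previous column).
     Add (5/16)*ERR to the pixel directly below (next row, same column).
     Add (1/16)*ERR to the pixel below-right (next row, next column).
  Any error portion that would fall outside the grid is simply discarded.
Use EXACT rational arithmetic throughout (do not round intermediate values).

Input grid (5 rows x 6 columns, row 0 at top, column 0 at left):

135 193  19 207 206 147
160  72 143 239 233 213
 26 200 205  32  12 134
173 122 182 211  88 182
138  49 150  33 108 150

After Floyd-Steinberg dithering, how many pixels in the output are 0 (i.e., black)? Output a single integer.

(0,0): OLD=135 → NEW=255, ERR=-120
(0,1): OLD=281/2 → NEW=255, ERR=-229/2
(0,2): OLD=-995/32 → NEW=0, ERR=-995/32
(0,3): OLD=99019/512 → NEW=255, ERR=-31541/512
(0,4): OLD=1466765/8192 → NEW=255, ERR=-622195/8192
(0,5): OLD=14912219/131072 → NEW=0, ERR=14912219/131072
(1,0): OLD=3233/32 → NEW=0, ERR=3233/32
(1,1): OLD=17175/256 → NEW=0, ERR=17175/256
(1,2): OLD=1179059/8192 → NEW=255, ERR=-909901/8192
(1,3): OLD=5078079/32768 → NEW=255, ERR=-3277761/32768
(1,4): OLD=383745669/2097152 → NEW=255, ERR=-151028091/2097152
(1,5): OLD=7123592979/33554432 → NEW=255, ERR=-1432787181/33554432
(2,0): OLD=287341/4096 → NEW=0, ERR=287341/4096
(2,1): OLD=31083119/131072 → NEW=255, ERR=-2340241/131072
(2,2): OLD=310202861/2097152 → NEW=255, ERR=-224570899/2097152
(2,3): OLD=-1116578459/16777216 → NEW=0, ERR=-1116578459/16777216
(2,4): OLD=-28926683569/536870912 → NEW=0, ERR=-28926683569/536870912
(2,5): OLD=795278284569/8589934592 → NEW=0, ERR=795278284569/8589934592
(3,0): OLD=401761133/2097152 → NEW=255, ERR=-133012627/2097152
(3,1): OLD=1224369465/16777216 → NEW=0, ERR=1224369465/16777216
(3,2): OLD=22396858531/134217728 → NEW=255, ERR=-11828662109/134217728
(3,3): OLD=1158350905569/8589934592 → NEW=255, ERR=-1032082415391/8589934592
(3,4): OLD=2185031497489/68719476736 → NEW=0, ERR=2185031497489/68719476736
(3,5): OLD=243514852623583/1099511627776 → NEW=255, ERR=-36860612459297/1099511627776
(4,0): OLD=35396696243/268435456 → NEW=255, ERR=-33054345037/268435456
(4,1): OLD=-10975049465/4294967296 → NEW=0, ERR=-10975049465/4294967296
(4,2): OLD=14207650373317/137438953472 → NEW=0, ERR=14207650373317/137438953472
(4,3): OLD=90452365800473/2199023255552 → NEW=0, ERR=90452365800473/2199023255552
(4,4): OLD=4297307012699529/35184372088832 → NEW=0, ERR=4297307012699529/35184372088832
(4,5): OLD=109744680235320351/562949953421312 → NEW=255, ERR=-33807557887114209/562949953421312
Output grid:
  Row 0: ##.##.  (2 black, running=2)
  Row 1: ..####  (2 black, running=4)
  Row 2: .##...  (4 black, running=8)
  Row 3: #.##.#  (2 black, running=10)
  Row 4: #....#  (4 black, running=14)

Answer: 14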